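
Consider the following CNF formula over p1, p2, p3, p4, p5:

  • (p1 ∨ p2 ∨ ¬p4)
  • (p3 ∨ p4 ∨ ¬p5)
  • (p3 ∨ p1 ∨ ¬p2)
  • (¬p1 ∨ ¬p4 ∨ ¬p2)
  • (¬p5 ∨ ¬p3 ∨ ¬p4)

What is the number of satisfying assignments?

Case analysis on p4 and p1:
  p4=1, p1=1: remaining (p2,p3,p5) ∈ {(0,0,0); (0,0,1); (0,1,0)} — 3.
  p4=1, p1=0: remaining (p2,p3,p5) ∈ {(1,1,0)} — 1.
  p4=0, p1=1: p2 free; 3 ways for (p3,p5) × 2^1 = 6.
  p4=0, p1=0: 5 of the 8 assignments to (p2,p3,p5) work.
Total: 3 + 1 + 6 + 5 = 15.

15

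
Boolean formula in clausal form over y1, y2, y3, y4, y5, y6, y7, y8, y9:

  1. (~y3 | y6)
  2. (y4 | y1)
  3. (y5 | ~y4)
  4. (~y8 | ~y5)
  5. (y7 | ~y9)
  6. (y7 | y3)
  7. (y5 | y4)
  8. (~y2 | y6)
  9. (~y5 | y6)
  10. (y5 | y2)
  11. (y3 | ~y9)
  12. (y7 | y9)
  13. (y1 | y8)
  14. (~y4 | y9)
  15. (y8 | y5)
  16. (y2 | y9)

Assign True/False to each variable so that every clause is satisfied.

y1=T, y2=T, y3=T, y4=T, y5=T, y6=T, y7=T, y8=F, y9=T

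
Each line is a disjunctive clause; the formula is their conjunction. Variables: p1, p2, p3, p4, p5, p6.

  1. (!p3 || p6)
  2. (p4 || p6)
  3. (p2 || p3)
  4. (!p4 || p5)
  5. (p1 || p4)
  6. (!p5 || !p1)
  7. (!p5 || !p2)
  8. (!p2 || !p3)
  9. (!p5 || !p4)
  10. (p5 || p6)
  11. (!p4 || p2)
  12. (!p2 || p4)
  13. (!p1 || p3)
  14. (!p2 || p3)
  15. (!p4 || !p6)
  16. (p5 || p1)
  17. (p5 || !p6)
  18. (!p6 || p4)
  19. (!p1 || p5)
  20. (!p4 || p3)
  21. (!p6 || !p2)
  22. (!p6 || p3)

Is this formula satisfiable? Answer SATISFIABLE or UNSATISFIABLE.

UNSATISFIABLE

p4 = True:
  propagation gives p5=True; an empty clause results — contradiction.
p4 = False:
  propagation gives p6=True; an empty clause results — contradiction.
Every branch closes, so no satisfying assignment exists.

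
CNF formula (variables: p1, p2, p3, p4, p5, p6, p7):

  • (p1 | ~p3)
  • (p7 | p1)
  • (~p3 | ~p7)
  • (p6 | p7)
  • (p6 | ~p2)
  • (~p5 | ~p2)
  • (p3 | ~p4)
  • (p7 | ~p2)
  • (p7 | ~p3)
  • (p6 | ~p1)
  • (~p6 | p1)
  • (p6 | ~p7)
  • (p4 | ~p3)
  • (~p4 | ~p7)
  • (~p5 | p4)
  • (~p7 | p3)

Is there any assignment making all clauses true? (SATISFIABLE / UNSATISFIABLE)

Pure literal: p2 appears only negated; assign p2 = False.
p5 occurs only negated in the remaining clauses — set p5 = False.
Branch on p1: take p1 = True.
  then p6 is forced to True.
The remaining clauses are satisfied by p3 = False, p4 = False, p7 = False.
So p1 = True, p2 = False, p3 = False, p4 = False, p5 = False, p6 = True, p7 = False is a satisfying assignment.

SATISFIABLE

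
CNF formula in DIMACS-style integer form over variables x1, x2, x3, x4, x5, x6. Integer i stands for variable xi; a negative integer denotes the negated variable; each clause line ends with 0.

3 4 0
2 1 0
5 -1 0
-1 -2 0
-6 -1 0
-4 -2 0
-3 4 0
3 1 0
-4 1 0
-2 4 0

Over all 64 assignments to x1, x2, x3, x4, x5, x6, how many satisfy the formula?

2

Satisfying assignments:
  x1=T x2=F x3=F x4=T x5=T x6=F
  x1=T x2=F x3=T x4=T x5=T x6=F
Count: 2.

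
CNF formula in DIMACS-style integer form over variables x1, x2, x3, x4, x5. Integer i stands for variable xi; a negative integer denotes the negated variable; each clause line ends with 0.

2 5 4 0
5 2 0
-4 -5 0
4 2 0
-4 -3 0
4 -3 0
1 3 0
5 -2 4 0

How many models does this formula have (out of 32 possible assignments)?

2

The models are:
  x1=T x2=T x3=F x4=F x5=T
  x1=T x2=T x3=F x4=T x5=F
That's 2 in total.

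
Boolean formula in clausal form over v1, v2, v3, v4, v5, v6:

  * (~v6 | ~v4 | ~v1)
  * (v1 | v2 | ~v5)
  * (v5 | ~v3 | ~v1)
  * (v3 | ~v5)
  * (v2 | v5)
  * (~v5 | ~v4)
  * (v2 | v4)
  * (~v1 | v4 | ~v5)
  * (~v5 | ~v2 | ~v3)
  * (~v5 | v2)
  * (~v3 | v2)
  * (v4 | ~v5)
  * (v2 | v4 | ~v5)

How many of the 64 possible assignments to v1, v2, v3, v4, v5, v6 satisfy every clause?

11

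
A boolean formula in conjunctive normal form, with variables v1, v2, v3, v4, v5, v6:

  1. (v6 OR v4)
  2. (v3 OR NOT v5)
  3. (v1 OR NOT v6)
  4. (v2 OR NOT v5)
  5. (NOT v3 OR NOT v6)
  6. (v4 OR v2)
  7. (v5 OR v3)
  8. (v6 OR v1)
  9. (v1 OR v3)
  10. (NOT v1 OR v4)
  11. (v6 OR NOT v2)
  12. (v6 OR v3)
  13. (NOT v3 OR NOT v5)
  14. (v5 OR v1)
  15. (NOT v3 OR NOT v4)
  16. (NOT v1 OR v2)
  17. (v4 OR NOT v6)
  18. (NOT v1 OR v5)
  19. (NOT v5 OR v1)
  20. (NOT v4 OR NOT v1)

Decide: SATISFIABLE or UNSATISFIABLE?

UNSATISFIABLE

v1 = True:
  propagation gives v4=True; an empty clause results — contradiction.
v1 = False:
  propagation gives v6=False; an empty clause results — contradiction.
Every branch closes, so no satisfying assignment exists.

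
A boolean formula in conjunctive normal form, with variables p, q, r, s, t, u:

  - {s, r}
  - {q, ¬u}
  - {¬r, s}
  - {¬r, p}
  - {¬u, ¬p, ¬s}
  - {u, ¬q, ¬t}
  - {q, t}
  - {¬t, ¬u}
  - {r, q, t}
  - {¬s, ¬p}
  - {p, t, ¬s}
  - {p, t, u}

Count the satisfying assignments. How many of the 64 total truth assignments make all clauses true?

The models are:
  p=F q=F r=F s=T t=T u=F
That's 1 in total.

1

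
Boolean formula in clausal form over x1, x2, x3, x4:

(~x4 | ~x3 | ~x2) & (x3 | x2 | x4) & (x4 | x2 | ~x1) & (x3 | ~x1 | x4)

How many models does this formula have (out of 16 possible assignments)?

Split on x4, then x2.
  x4=T, x2=T: remaining (x1,x3) ∈ {(F,F); (T,F)} — 2.
  x4=T, x2=F: remaining (x1,x3) ∈ {(F,F); (F,T); (T,F); (T,T)} — 4.
  x4=F, x2=T: remaining (x1,x3) ∈ {(F,F); (F,T); (T,T)} — 3.
  x4=F, x2=F: remaining (x1,x3) ∈ {(F,T)} — 1.
Total: 2 + 4 + 3 + 1 = 10.

10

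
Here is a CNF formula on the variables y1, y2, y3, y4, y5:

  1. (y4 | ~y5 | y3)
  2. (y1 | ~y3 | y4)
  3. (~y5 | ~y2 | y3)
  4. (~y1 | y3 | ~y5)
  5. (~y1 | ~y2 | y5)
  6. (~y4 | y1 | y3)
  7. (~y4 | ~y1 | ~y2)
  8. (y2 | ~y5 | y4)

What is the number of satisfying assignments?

Case analysis on y1 and y3:
  y1=T, y3=T: remaining (y2,y4,y5) ∈ {(F,F,F); (F,T,F); (F,T,T); (T,F,T)} — 4.
  y1=T, y3=F: remaining (y2,y4,y5) ∈ {(F,F,F); (F,T,F)} — 2.
  y1=F, y3=T: remaining (y2,y4,y5) ∈ {(F,T,F); (F,T,T); (T,T,F); (T,T,T)} — 4.
  y1=F, y3=F: remaining (y2,y4,y5) ∈ {(F,F,F); (T,F,F)} — 2.
Total: 4 + 2 + 4 + 2 = 12.

12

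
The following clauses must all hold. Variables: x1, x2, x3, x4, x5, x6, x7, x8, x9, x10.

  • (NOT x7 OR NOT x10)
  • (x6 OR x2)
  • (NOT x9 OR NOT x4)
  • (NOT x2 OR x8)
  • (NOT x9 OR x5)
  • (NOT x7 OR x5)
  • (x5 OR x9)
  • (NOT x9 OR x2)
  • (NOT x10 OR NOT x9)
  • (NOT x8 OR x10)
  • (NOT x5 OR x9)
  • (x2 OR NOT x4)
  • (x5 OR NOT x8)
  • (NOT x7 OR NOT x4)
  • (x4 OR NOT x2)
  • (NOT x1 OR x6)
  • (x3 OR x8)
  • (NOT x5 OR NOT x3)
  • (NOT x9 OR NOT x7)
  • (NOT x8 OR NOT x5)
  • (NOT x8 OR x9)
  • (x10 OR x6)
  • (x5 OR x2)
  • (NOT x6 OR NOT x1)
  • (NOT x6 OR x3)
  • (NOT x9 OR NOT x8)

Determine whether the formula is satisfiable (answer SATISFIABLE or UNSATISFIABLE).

UNSATISFIABLE

x9 = True:
  propagation gives x4=False, x5=True, x2=True; an empty clause results — contradiction.
x9 = False:
  propagation gives x5=True; an empty clause results — contradiction.
Every branch closes, so no satisfying assignment exists.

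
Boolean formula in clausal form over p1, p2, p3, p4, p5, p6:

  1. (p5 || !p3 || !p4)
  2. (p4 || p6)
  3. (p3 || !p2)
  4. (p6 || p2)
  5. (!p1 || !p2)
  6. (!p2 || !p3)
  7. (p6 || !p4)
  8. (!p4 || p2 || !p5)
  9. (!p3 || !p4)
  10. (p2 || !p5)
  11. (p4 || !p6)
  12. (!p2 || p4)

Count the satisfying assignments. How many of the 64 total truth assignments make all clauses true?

The models are:
  p1=F p2=F p3=F p4=T p5=F p6=T
  p1=T p2=F p3=F p4=T p5=F p6=T
That's 2 in total.

2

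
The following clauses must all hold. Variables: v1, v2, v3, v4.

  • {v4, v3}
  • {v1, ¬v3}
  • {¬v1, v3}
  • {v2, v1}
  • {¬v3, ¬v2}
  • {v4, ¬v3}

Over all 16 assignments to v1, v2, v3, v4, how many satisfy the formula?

2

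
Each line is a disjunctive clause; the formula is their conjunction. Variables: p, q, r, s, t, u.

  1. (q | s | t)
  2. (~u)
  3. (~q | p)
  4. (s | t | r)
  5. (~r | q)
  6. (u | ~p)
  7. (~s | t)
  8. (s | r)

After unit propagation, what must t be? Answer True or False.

True

Unit clause (~u) sets u = False.
In (u | ~p), u is now false; ~p must hold, so p = False.
(p | ~q): since p = False, the clause reduces to (~q). q = False.
(~r | q): since q = False, the clause reduces to (~r). r = False.
From (r | s) and r = False: s = True.
From (t | ~s) and s = True: t = True.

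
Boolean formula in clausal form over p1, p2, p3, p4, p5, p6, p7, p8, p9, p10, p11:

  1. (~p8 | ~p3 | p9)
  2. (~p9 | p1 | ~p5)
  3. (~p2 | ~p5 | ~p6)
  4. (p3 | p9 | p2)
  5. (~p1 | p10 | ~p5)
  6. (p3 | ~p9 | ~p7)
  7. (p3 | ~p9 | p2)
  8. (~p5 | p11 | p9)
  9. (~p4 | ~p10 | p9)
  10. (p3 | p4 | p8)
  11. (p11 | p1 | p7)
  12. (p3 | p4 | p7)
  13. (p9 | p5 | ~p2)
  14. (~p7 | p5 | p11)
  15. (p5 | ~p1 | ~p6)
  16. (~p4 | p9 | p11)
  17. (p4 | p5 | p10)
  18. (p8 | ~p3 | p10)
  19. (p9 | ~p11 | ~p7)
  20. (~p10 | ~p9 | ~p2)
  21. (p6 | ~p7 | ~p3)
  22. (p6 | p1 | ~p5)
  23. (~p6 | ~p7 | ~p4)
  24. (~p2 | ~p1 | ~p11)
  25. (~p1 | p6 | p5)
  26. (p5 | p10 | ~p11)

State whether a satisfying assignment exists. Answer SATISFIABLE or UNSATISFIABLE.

Set p1 = True and propagate.
Try p2 = False.
For the remaining variables, p3 = True, p4 = False, p5 = True, p6 = True, p7 = False, p8 = True, p9 = True, p10 = True, p11 = False works.
So p1=True, p2=False, p3=True, p4=False, p5=True, p6=True, p7=False, p8=True, p9=True, p10=True, p11=False is a satisfying assignment.

SATISFIABLE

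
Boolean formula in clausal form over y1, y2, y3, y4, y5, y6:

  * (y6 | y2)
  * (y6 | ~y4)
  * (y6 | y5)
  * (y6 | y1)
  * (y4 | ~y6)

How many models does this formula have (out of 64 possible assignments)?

18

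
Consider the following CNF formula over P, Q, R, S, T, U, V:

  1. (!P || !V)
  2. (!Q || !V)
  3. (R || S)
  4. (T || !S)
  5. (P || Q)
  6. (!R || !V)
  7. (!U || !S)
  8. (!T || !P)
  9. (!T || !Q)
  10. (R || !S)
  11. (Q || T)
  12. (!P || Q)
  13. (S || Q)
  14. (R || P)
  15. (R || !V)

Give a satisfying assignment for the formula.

P=False, Q=True, R=True, S=False, T=False, U=False, V=False

U occurs only negated in the remaining clauses — set U = False.
V occurs only negated in the remaining clauses — set V = False.
Set P = False and propagate.
  then Q is forced to True.
  then T is forced to False.
  then S is forced to False.
  then R is forced to True.
Every clause has at least one true literal under this assignment.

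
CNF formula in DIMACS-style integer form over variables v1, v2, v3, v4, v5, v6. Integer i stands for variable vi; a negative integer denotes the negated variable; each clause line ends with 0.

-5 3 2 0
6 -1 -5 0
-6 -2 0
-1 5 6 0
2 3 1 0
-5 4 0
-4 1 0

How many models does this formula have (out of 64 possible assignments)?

9

Split on v1, then v5.
  v1=T, v5=T: remaining (v2,v3,v4,v6) ∈ {(F,T,T,T)} — 1.
  v1=T, v5=F: remaining (v2,v3,v4,v6) ∈ {(F,F,F,T); (F,F,T,T); (F,T,F,T); (F,T,T,T)} — 4.
  v1=F, v5=T: a clause becomes empty — 0.
  v1=F, v5=F: remaining (v2,v3,v4,v6) ∈ {(F,T,F,F); (F,T,F,T); (T,F,F,F); (T,T,F,F)} — 4.
Total: 1 + 4 + 0 + 4 = 9.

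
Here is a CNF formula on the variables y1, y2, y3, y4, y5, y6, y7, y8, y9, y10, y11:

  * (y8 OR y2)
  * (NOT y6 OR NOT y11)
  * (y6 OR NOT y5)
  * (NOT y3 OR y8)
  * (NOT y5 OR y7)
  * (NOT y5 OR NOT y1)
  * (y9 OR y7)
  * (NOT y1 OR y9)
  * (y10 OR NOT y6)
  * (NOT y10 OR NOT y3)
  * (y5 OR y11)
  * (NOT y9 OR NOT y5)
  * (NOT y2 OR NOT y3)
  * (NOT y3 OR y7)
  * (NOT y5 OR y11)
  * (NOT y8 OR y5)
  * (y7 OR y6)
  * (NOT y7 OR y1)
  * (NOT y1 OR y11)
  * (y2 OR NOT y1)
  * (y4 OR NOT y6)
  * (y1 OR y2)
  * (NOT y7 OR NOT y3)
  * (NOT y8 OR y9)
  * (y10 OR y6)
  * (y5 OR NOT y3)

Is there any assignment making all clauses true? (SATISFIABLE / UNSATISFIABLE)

SATISFIABLE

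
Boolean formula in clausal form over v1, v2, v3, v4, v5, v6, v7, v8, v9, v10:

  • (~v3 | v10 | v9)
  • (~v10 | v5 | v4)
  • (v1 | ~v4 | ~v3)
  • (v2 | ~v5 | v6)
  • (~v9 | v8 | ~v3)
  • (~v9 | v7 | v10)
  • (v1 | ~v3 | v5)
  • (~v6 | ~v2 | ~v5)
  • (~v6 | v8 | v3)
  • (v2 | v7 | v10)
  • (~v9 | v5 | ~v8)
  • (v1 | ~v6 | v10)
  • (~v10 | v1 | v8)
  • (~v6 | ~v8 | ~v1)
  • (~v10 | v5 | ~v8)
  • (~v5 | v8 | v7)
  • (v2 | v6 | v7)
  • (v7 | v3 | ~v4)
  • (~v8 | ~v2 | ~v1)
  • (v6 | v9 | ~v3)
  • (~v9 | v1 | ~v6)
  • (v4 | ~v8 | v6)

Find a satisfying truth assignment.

v1 = 0, v2 = 1, v3 = 0, v4 = 1, v5 = 1, v6 = 0, v7 = 1, v8 = 1, v9 = 0, v10 = 1

Pure literal: v7 appears only positively; assign v7 = True.
Try v1 = False.
Set v2 = True and propagate.
The remaining clauses are satisfied by v3 = False, v4 = True, v5 = True, v6 = False, v8 = True, v9 = False, v10 = True.
Every clause has at least one true literal under this assignment.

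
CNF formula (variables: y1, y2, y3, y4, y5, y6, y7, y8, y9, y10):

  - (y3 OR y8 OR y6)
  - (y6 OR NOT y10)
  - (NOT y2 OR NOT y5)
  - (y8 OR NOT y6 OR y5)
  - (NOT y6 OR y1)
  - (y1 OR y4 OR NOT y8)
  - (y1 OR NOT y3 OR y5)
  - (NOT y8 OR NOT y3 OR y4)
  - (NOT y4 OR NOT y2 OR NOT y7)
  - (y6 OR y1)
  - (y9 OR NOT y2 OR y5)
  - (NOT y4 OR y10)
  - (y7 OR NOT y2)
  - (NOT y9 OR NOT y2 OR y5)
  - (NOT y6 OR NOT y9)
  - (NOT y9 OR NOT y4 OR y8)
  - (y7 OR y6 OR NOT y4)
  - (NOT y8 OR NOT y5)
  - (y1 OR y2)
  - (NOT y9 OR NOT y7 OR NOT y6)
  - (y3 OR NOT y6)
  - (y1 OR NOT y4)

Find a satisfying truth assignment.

y1=True, y2=False, y3=True, y4=False, y5=True, y6=True, y7=False, y8=False, y9=False, y10=False

Check each clause:
  1. (y6 OR y8 OR y3) — y3 is true.
  2. (y6 OR NOT y10) — y6 is true.
  3. (NOT y2 OR NOT y5) — NOT y2 is true.
  4. (NOT y6 OR y8 OR y5) — y5 is true.
  5. (y1 OR NOT y6) — y1 is true.
  6. (NOT y8 OR y1 OR y4) — NOT y8 is true.
  7. (y5 OR y1 OR NOT y3) — y1 is true.
  8. (NOT y8 OR y4 OR NOT y3) — NOT y8 is true.
  9. (NOT y4 OR NOT y7 OR NOT y2) — NOT y7 is true.
  10. (y1 OR y6) — y1 is true.
  11. (y5 OR y9 OR NOT y2) — y5 is true.
  12. (y10 OR NOT y4) — NOT y4 is true.
  13. (y7 OR NOT y2) — NOT y2 is true.
  14. (NOT y2 OR y5 OR NOT y9) — y5 is true.
  15. (NOT y6 OR NOT y9) — NOT y9 is true.
  16. (y8 OR NOT y4 OR NOT y9) — NOT y4 is true.
  17. (NOT y4 OR y7 OR y6) — NOT y4 is true.
  18. (NOT y5 OR NOT y8) — NOT y8 is true.
  19. (y2 OR y1) — y1 is true.
  20. (NOT y6 OR NOT y9 OR NOT y7) — NOT y7 is true.
  21. (NOT y6 OR y3) — y3 is true.
  22. (y1 OR NOT y4) — y1 is true.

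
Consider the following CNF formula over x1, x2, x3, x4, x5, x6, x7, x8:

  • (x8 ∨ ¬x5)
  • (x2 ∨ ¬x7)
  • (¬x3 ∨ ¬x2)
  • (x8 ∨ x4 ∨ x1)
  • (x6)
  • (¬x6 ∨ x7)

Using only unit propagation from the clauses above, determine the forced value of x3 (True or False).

False

(x6) stands alone — x6 = True.
From (x7 ∨ ¬x6) and x6 = True: x7 = True.
(x2 ∨ ¬x7) with x7 = True leaves only x2, so x2 = True.
From (¬x3 ∨ ¬x2) and x2 = True: x3 = False.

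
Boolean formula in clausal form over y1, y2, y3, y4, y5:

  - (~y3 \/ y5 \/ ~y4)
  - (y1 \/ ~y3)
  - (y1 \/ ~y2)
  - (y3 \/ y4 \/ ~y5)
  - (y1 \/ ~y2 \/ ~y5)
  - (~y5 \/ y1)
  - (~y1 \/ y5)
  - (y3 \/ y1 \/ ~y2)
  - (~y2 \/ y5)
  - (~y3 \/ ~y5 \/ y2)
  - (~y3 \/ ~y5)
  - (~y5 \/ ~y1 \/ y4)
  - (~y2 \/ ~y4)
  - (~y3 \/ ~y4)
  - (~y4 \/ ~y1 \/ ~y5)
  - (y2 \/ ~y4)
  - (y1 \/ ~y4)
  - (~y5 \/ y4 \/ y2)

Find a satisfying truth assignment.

y1=F, y2=F, y3=F, y4=F, y5=F

Check each clause:
  1. (y5 \/ ~y4 \/ ~y3) — ~y3 is true.
  2. (y1 \/ ~y3) — ~y3 is true.
  3. (y1 \/ ~y2) — ~y2 is true.
  4. (~y5 \/ y4 \/ y3) — ~y5 is true.
  5. (~y2 \/ ~y5 \/ y1) — ~y5 is true.
  6. (~y5 \/ y1) — ~y5 is true.
  7. (~y1 \/ y5) — ~y1 is true.
  8. (~y2 \/ y1 \/ y3) — ~y2 is true.
  9. (~y2 \/ y5) — ~y2 is true.
  10. (~y3 \/ ~y5 \/ y2) — ~y5 is true.
  11. (~y5 \/ ~y3) — ~y5 is true.
  12. (y4 \/ ~y1 \/ ~y5) — ~y5 is true.
  13. (~y4 \/ ~y2) — ~y4 is true.
  14. (~y4 \/ ~y3) — ~y4 is true.
  15. (~y4 \/ ~y1 \/ ~y5) — ~y5 is true.
  16. (~y4 \/ y2) — ~y4 is true.
  17. (y1 \/ ~y4) — ~y4 is true.
  18. (y2 \/ ~y5 \/ y4) — ~y5 is true.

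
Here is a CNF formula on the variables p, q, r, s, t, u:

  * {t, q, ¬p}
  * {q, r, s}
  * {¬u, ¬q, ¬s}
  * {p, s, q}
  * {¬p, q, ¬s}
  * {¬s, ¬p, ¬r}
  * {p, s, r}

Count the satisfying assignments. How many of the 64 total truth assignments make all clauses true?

Case analysis on s and p:
  s=1, p=1: remaining (q,r,t,u) ∈ {(1,0,0,0); (1,0,1,0)} — 2.
  s=1, p=0: r, t free; 3 ways for (q,u) × 2^2 = 12.
  s=0, p=1: u free; 5 ways for (q,r,t) × 2^1 = 10.
  s=0, p=0: remaining (q,r,t,u) ∈ {(1,1,0,0); (1,1,0,1); (1,1,1,0); (1,1,1,1)} — 4.
Total: 2 + 12 + 10 + 4 = 28.

28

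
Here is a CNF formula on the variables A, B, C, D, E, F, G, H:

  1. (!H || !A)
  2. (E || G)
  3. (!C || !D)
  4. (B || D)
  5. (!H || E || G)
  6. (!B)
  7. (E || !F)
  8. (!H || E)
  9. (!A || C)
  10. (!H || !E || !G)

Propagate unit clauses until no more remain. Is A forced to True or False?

(!B) is a unit clause: B = False.
In (D || B), B is now false; D must hold, so D = True.
(!D || !C): since D = True, the clause reduces to (!C). C = False.
In (C || !A), C is now false; !A must hold, so A = False.

False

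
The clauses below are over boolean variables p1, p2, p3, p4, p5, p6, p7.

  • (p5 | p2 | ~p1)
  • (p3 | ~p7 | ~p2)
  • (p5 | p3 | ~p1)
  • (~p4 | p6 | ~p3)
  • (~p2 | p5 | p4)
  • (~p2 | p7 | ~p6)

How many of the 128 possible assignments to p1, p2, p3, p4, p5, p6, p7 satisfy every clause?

57

Case analysis on p2 and p3:
  p2=T, p3=T: p1 free; 5 ways for (p4,p5,p6,p7) × 2^1 = 10.
  p2=T, p3=F: 5 of the 32 assignments to (p1,p4,p5,p6,p7) work.
  p2=F, p3=T: p7 free; 9 ways for (p1,p4,p5,p6) × 2^1 = 18.
  p2=F, p3=F: p4, p6, p7 free; 3 ways for (p1,p5) × 2^3 = 24.
Total: 10 + 5 + 18 + 24 = 57.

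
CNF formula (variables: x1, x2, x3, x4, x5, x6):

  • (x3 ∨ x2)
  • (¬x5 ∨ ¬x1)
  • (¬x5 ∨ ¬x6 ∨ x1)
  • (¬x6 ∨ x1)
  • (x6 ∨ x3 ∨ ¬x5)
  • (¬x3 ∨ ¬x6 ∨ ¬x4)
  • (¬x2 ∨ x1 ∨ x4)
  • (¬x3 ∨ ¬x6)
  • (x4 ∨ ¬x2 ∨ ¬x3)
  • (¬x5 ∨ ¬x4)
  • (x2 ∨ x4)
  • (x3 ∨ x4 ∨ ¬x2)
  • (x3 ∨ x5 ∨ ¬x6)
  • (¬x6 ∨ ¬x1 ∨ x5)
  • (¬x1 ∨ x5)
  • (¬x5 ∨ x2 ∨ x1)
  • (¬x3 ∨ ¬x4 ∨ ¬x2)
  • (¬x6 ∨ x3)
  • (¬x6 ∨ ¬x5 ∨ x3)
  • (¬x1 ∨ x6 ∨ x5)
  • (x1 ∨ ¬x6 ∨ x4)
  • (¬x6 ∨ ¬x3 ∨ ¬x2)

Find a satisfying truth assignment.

x1=F, x2=F, x3=T, x4=T, x5=F, x6=F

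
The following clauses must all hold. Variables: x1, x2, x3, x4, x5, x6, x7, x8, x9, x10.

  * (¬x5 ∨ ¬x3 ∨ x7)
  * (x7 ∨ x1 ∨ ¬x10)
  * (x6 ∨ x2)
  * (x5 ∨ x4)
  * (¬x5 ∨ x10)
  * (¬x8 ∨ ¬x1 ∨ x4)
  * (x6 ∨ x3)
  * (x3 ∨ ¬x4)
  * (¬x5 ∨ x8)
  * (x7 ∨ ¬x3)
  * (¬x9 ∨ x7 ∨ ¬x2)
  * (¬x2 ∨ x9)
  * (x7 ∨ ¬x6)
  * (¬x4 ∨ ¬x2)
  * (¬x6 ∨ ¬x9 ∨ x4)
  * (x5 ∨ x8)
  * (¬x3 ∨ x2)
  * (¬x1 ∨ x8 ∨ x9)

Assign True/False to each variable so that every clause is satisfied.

x1 = F, x2 = F, x3 = F, x4 = F, x5 = T, x6 = T, x7 = T, x8 = T, x9 = F, x10 = T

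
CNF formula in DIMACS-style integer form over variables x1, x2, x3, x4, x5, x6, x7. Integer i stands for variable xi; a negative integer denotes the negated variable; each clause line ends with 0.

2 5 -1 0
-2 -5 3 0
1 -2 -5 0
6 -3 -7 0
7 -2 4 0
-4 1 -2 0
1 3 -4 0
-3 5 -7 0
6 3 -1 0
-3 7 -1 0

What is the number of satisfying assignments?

31

Split on x1, then x3.
  x1=1, x3=1: remaining (x2,x4,x5,x6,x7) ∈ {(0,0,1,1,1); (0,1,1,1,1); (1,0,1,1,1); (1,1,1,1,1)} — 4.
  x1=1, x3=0: 7 of the 32 assignments to (x2,x4,x5,x6,x7) work.
  x1=0, x3=1: x4 free; 5 ways for (x2,x5,x6,x7) × 2^1 = 10.
  x1=0, x3=0: x6 free; 5 ways for (x2,x4,x5,x7) × 2^1 = 10.
Total: 4 + 7 + 10 + 10 = 31.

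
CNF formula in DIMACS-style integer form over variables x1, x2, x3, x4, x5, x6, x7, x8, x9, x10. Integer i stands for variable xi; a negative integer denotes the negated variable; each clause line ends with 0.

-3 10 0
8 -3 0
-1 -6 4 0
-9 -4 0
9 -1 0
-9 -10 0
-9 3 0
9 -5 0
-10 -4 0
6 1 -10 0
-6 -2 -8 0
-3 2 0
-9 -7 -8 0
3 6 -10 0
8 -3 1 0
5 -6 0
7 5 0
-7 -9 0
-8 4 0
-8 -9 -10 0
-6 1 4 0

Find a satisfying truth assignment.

Try x1 = False.
Branch on x2: take x2 = False.
  then x3 is forced to False.
  then x9 is forced to False.
  then x5 is forced to False.
  then x6 is forced to False.
  then x10 is forced to False.
  then x7 is forced to True.
Branch on x4: take x4 = False.
  then x8 is forced to False.

x1=False, x2=False, x3=False, x4=False, x5=False, x6=False, x7=True, x8=False, x9=False, x10=False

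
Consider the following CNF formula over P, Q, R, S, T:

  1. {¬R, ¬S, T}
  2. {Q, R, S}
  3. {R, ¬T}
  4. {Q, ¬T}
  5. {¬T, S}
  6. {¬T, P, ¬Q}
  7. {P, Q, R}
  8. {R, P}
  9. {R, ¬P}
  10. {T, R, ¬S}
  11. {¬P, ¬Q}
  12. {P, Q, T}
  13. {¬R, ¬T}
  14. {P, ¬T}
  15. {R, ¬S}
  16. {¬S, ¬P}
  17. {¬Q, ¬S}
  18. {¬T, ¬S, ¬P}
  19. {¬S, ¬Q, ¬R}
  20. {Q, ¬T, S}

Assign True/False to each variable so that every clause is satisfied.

P=F, Q=T, R=T, S=F, T=F

Check each clause:
  1. {¬R, ¬S, T} — ¬S is true.
  2. {Q, R, S} — Q is true.
  3. {R, ¬T} — R is true.
  4. {Q, ¬T} — Q is true.
  5. {¬T, S} — ¬T is true.
  6. {¬Q, P, ¬T} — ¬T is true.
  7. {P, R, Q} — Q is true.
  8. {P, R} — R is true.
  9. {¬P, R} — R is true.
  10. {R, ¬S, T} — R is true.
  11. {¬Q, ¬P} — ¬P is true.
  12. {Q, P, T} — Q is true.
  13. {¬T, ¬R} — ¬T is true.
  14. {¬T, P} — ¬T is true.
  15. {R, ¬S} — R is true.
  16. {¬S, ¬P} — ¬S is true.
  17. {¬Q, ¬S} — ¬S is true.
  18. {¬S, ¬P, ¬T} — ¬T is true.
  19. {¬Q, ¬S, ¬R} — ¬S is true.
  20. {¬T, Q, S} — Q is true.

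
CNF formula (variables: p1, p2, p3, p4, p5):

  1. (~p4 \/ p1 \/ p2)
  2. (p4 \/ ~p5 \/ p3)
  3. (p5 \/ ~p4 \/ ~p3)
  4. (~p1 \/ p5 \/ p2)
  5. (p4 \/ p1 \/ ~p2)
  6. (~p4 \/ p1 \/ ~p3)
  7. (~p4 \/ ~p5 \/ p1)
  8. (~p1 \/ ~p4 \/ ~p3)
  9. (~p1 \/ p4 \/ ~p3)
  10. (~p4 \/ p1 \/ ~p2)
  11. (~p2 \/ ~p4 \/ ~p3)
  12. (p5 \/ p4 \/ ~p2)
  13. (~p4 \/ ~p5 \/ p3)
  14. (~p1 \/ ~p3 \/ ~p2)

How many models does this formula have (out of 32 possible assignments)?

4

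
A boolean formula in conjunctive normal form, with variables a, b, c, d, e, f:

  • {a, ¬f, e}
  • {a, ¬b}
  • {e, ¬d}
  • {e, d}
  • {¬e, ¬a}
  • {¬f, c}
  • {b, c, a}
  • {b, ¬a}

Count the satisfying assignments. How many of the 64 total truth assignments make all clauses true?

4

Satisfying assignments:
  a=0 b=0 c=1 d=0 e=1 f=0
  a=0 b=0 c=1 d=0 e=1 f=1
  a=0 b=0 c=1 d=1 e=1 f=0
  a=0 b=0 c=1 d=1 e=1 f=1
That's 4 in total.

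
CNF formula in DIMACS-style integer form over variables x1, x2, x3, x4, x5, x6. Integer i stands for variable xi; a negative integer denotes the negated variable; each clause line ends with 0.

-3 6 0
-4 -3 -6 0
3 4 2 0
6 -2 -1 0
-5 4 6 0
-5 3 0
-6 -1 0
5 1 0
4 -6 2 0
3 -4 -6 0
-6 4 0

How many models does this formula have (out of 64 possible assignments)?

1

Satisfying assignments:
  x1=T x2=F x3=F x4=T x5=F x6=F
Count: 1.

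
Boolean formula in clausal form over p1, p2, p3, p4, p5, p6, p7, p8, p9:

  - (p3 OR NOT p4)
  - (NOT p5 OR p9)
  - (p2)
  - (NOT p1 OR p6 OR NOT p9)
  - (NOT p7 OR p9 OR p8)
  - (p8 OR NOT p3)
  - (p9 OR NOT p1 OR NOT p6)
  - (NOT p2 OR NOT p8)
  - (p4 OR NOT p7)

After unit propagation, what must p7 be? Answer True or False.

(p2) is a unit clause: p2 = True.
(NOT p8 OR NOT p2) with p2 = True leaves only NOT p8, so p8 = False.
In (NOT p3 OR p8), p8 is now false; NOT p3 must hold, so p3 = False.
In (p3 OR NOT p4), p3 is now false; NOT p4 must hold, so p4 = False.
(p4 OR NOT p7) with p4 = False leaves only NOT p7, so p7 = False.

False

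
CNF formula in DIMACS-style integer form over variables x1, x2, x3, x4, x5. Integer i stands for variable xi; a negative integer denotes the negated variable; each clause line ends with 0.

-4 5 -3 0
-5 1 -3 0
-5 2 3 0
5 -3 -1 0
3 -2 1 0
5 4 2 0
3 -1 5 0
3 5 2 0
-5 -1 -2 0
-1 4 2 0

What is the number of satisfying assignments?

2

The models are:
  x1=0 x2=1 x3=1 x4=0 x5=0
  x1=1 x2=0 x3=1 x4=1 x5=1
Count: 2.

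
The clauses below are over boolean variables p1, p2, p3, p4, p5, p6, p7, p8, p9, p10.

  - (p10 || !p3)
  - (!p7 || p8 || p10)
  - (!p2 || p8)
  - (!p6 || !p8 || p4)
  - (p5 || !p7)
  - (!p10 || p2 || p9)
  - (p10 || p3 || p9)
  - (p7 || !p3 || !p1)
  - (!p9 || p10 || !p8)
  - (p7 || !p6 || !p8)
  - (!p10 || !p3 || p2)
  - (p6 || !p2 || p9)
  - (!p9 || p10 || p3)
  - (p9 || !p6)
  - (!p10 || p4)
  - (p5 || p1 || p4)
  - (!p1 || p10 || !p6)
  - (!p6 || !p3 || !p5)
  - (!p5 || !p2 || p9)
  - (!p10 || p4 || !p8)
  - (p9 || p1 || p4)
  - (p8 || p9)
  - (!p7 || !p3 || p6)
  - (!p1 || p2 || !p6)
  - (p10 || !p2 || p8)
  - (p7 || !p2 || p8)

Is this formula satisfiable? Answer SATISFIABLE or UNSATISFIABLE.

SATISFIABLE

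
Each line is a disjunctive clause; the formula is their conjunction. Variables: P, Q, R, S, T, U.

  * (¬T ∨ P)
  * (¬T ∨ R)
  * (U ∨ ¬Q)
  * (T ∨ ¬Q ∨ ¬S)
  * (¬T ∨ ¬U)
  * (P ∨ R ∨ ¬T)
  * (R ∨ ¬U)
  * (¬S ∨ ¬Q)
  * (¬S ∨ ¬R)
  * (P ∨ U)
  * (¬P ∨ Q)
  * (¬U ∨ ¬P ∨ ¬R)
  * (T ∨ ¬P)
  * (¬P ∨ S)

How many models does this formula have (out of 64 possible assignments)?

Satisfying assignments:
  P=0 Q=0 R=1 S=0 T=0 U=1
  P=0 Q=1 R=1 S=0 T=0 U=1
That's 2 in total.

2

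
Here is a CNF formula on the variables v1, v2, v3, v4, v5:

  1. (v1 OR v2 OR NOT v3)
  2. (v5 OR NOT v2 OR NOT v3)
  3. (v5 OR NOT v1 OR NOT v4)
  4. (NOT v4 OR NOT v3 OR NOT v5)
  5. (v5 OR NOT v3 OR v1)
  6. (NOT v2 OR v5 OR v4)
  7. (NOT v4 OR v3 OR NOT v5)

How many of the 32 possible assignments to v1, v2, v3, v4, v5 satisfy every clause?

12

Split on v5, then v3.
  v5=T, v3=T: remaining (v1,v2,v4) ∈ {(F,T,F); (T,F,F); (T,T,F)} — 3.
  v5=T, v3=F: remaining (v1,v2,v4) ∈ {(F,F,F); (F,T,F); (T,F,F); (T,T,F)} — 4.
  v5=F, v3=T: remaining (v1,v2,v4) ∈ {(T,F,F)} — 1.
  v5=F, v3=F: remaining (v1,v2,v4) ∈ {(F,F,F); (F,F,T); (F,T,T); (T,F,F)} — 4.
Total: 3 + 4 + 1 + 4 = 12.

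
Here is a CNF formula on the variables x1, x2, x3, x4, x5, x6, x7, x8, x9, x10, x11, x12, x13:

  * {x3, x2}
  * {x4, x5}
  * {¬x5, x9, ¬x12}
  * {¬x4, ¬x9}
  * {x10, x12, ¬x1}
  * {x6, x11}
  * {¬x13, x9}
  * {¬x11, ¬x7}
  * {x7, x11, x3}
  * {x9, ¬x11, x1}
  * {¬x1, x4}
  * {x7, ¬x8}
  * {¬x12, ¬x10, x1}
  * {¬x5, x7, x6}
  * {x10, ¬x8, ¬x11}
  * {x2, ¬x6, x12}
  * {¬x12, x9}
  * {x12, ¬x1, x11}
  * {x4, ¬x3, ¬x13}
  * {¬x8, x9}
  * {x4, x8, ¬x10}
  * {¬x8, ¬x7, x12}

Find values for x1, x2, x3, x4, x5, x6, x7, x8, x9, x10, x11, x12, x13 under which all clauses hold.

x1=False, x2=True, x3=False, x4=False, x5=True, x6=True, x7=True, x8=True, x9=True, x10=False, x11=False, x12=True, x13=False

x2 occurs only positively in the remaining clauses — set x2 = True.
x13 occurs only negated in the remaining clauses — set x13 = False.
Try x1 = False.
Branch on x3: take x3 = False.
Set x4 = False and propagate.
  then x5 is forced to True.
The remaining clauses are satisfied by x6 = True, x7 = True, x8 = True, x9 = True, x10 = False, x11 = False, x12 = True.
Check each clause:
  1. {x3, x2} — x2 is true.
  2. {x5, x4} — x5 is true.
  3. {¬x5, ¬x12, x9} — x9 is true.
  4. {¬x9, ¬x4} — ¬x4 is true.
  5. {x10, x12, ¬x1} — x12 is true.
  6. {x11, x6} — x6 is true.
  7. {¬x13, x9} — x9 is true.
  8. {¬x7, ¬x11} — ¬x11 is true.
  9. {x3, x7, x11} — x7 is true.
  10. {x1, x9, ¬x11} — ¬x11 is true.
  11. {¬x1, x4} — ¬x1 is true.
  12. {x7, ¬x8} — x7 is true.
  13. {x1, ¬x12, ¬x10} — ¬x10 is true.
  14. {¬x5, x6, x7} — x6 is true.
  15. {¬x8, ¬x11, x10} — ¬x11 is true.
  16. {x12, ¬x6, x2} — x2 is true.
  17. {x9, ¬x12} — x9 is true.
  18. {x11, ¬x1, x12} — x12 is true.
  19. {¬x13, ¬x3, x4} — ¬x13 is true.
  20. {¬x8, x9} — x9 is true.
  21. {¬x10, x4, x8} — x8 is true.
  22. {¬x7, ¬x8, x12} — x12 is true.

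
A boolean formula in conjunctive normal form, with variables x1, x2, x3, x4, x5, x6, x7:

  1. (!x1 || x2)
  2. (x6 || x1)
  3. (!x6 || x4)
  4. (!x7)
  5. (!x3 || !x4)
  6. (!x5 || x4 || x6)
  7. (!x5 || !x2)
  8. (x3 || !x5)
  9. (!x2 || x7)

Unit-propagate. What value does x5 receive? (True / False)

(!x7) stands alone — x7 = False.
In (!x2 || x7), x7 is now false; !x2 must hold, so x2 = False.
(x2 || !x1) with x2 = False leaves only !x1, so x1 = False.
(x1 || x6) with x1 = False leaves only x6, so x6 = True.
From (!x6 || x4) and x6 = True: x4 = True.
(!x3 || !x4) with x4 = True leaves only !x3, so x3 = False.
From (!x5 || x3) and x3 = False: x5 = False.

False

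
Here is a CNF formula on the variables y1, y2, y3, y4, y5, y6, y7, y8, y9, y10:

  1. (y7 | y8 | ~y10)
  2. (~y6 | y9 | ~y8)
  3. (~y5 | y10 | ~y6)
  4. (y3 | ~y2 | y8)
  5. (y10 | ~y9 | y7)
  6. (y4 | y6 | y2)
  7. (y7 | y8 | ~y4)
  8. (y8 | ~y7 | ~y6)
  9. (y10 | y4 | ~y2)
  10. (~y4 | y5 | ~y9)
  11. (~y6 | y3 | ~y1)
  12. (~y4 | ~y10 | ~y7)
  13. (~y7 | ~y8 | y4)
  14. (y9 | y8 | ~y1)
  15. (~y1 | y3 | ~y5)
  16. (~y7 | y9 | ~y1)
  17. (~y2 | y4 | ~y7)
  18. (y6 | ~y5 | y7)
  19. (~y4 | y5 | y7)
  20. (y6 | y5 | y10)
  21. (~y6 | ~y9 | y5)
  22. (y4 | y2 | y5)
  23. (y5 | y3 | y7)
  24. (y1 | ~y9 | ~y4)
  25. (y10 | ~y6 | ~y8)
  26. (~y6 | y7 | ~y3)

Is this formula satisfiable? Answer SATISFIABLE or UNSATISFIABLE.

Try y1 = True.
The remaining clauses are satisfied by y2 = True, y3 = True, y4 = True, y5 = True, y6 = False, y7 = True, y8 = True, y9 = True, y10 = False.
So y1=1, y2=1, y3=1, y4=1, y5=1, y6=0, y7=1, y8=1, y9=1, y10=0 is a satisfying assignment.

SATISFIABLE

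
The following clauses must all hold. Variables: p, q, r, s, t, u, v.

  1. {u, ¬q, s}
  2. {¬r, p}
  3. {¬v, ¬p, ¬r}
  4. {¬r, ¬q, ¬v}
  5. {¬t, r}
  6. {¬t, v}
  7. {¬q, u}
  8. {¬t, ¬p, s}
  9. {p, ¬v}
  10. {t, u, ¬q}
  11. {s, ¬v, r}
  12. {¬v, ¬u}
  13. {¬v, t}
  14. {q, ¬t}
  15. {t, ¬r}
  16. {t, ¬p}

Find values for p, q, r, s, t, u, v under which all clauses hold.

p=F, q=T, r=F, s=F, t=F, u=T, v=F

Try p = False.
  then r is forced to False.
  then t is forced to False.
  then v is forced to False.
The remaining clauses are satisfied by q = True, s = False, u = True.
Every clause has at least one true literal under this assignment.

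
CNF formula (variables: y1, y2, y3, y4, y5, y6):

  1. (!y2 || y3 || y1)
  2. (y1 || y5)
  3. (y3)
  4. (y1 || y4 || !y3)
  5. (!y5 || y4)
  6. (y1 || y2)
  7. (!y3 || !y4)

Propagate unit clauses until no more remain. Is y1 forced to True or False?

True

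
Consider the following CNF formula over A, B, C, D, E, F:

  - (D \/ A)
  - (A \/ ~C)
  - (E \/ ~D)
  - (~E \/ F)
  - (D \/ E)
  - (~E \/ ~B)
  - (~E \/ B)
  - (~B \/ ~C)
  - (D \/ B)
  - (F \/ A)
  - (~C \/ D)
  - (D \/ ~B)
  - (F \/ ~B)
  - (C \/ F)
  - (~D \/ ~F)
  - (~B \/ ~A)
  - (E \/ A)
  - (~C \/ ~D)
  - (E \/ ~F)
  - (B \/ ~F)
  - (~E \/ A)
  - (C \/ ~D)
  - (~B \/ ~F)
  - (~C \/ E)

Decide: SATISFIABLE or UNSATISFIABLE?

UNSATISFIABLE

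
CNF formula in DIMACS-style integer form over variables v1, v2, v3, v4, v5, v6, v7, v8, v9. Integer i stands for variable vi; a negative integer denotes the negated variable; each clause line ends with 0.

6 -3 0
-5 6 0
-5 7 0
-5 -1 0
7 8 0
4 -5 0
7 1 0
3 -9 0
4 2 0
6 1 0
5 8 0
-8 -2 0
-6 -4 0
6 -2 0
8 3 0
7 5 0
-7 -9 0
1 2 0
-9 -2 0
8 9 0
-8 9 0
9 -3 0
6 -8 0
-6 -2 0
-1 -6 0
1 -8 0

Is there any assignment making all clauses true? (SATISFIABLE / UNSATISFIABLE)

UNSATISFIABLE

v6 = True:
  propagation gives v4=False, v5=False, v2=True; an empty clause results — contradiction.
v6 = False:
  propagation gives v3=False, v5=False, v9=False, v1=True; an empty clause results — contradiction.
Every branch closes, so no satisfying assignment exists.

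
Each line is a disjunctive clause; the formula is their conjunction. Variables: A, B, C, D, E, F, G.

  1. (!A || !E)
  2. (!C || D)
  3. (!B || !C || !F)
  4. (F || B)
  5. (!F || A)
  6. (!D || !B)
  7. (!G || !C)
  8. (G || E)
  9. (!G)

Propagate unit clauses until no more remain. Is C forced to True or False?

False

(!G) is a unit clause: G = False.
From (G || E) and G = False: E = True.
(!E || !A) with E = True leaves only !A, so A = False.
In (!F || A), A is now false; !F must hold, so F = False.
In (B || F), F is now false; B must hold, so B = True.
(!B || !D): since B = True, the clause reduces to (!D). D = False.
(D || !C): since D = False, the clause reduces to (!C). C = False.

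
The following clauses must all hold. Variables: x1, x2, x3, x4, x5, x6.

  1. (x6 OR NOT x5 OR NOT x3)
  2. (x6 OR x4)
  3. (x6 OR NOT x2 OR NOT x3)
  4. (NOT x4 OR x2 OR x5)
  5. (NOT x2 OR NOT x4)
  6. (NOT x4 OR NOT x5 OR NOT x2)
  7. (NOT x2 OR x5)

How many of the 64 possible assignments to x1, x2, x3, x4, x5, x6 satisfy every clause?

18

Split on x2, then x4.
  x2=T, x4=T: a clause becomes empty — 0.
  x2=T, x4=F: remaining (x1,x3,x5,x6) ∈ {(F,F,T,T); (F,T,T,T); (T,F,T,T); (T,T,T,T)} — 4.
  x2=F, x4=T: x1 free; 3 ways for (x3,x5,x6) × 2^1 = 6.
  x2=F, x4=F: forces x6=T; x1, x3, x5 free → 2^3 = 8.
Total: 0 + 4 + 6 + 8 = 18.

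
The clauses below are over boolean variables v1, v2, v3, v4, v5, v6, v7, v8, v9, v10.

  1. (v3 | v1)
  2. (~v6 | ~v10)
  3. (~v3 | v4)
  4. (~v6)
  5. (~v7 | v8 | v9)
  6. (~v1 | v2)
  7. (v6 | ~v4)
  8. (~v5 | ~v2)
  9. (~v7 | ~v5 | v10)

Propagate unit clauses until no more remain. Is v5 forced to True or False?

(~v6) stands alone — v6 = False.
From (v6 | ~v4) and v6 = False: v4 = False.
In (~v3 | v4), v4 is now false; ~v3 must hold, so v3 = False.
(v3 | v1): since v3 = False, the clause reduces to (v1). v1 = True.
From (~v1 | v2) and v1 = True: v2 = True.
(~v5 | ~v2) with v2 = True leaves only ~v5, so v5 = False.

False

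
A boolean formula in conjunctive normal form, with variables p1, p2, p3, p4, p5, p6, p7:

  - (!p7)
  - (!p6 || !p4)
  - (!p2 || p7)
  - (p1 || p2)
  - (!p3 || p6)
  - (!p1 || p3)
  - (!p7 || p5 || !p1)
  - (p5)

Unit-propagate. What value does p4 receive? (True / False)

False

(!p7) is a unit clause: p7 = False.
(!p2 || p7): since p7 = False, the clause reduces to (!p2). p2 = False.
From (p1 || p2) and p2 = False: p1 = True.
(p3 || !p1) with p1 = True leaves only p3, so p3 = True.
(p6 || !p3) with p3 = True leaves only p6, so p6 = True.
From (!p4 || !p6) and p6 = True: p4 = False.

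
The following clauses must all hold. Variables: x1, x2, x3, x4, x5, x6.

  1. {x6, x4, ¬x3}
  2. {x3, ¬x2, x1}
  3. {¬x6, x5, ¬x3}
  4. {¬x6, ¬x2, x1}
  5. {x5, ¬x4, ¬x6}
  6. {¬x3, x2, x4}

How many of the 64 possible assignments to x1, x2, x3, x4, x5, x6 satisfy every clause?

Case analysis on x3 and x6:
  x3=T, x6=T: remaining (x1,x2,x4,x5) ∈ {(F,F,T,T); (T,F,T,T); (T,T,F,T); (T,T,T,T)} — 4.
  x3=T, x6=F: forces x4=T; x1, x2, x5 free → 2^3 = 8.
  x3=F, x6=T: 9 of the 16 assignments to (x1,x2,x4,x5) work.
  x3=F, x6=F: x4, x5 free; 3 ways for (x1,x2) × 2^2 = 12.
Total: 4 + 8 + 9 + 12 = 33.

33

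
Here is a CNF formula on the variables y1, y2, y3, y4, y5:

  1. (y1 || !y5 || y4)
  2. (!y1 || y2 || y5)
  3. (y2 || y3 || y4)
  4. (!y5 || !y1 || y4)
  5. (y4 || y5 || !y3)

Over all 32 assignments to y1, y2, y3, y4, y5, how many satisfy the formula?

16

Split on y4, then y5.
  y4=T, y5=T: y1, y2, y3 free → 2^3 = 8.
  y4=T, y5=F: y3 free; 3 ways for (y1,y2) × 2^1 = 6.
  y4=F, y5=T: a clause becomes empty — 0.
  y4=F, y5=F: remaining (y1,y2,y3) ∈ {(F,T,F); (T,T,F)} — 2.
Total: 8 + 6 + 0 + 2 = 16.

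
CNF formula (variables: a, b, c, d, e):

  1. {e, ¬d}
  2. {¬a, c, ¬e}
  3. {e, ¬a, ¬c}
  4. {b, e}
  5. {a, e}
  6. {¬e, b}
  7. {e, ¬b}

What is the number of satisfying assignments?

Satisfying assignments:
  a=F b=T c=F d=F e=T
  a=F b=T c=F d=T e=T
  a=F b=T c=T d=F e=T
  a=F b=T c=T d=T e=T
  a=T b=T c=T d=F e=T
  a=T b=T c=T d=T e=T
Count: 6.

6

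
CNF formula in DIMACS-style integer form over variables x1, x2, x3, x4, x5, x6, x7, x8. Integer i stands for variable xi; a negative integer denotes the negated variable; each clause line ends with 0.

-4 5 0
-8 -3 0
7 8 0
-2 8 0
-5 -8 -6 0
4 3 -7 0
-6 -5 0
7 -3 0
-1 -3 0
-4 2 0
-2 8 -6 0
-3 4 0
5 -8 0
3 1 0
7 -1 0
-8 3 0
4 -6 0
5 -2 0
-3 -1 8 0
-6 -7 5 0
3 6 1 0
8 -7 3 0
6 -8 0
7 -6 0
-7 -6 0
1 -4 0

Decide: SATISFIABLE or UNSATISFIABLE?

UNSATISFIABLE

x3 = True:
  propagation gives x8=False, x7=True, x2=False, x1=False; an empty clause results — contradiction.
x3 = False:
  propagation gives x1=True, x7=True, x4=True, x5=True; an empty clause results — contradiction.
Every branch closes, so no satisfying assignment exists.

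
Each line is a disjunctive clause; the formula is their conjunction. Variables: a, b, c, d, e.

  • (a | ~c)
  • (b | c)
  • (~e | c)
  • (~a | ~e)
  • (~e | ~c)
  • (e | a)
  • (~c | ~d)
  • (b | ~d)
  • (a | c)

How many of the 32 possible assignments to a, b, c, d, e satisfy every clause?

4

Satisfying assignments:
  a=1 b=0 c=1 d=0 e=0
  a=1 b=1 c=0 d=0 e=0
  a=1 b=1 c=0 d=1 e=0
  a=1 b=1 c=1 d=0 e=0
Count: 4.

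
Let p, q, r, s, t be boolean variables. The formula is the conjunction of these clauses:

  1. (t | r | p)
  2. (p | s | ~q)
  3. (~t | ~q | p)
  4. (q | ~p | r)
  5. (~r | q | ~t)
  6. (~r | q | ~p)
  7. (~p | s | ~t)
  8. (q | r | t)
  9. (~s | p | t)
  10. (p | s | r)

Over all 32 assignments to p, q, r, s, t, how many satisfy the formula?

Case analysis on p and q:
  p=T, q=T: r free; 3 ways for (s,t) × 2^1 = 6.
  p=T, q=F: a clause becomes empty — 0.
  p=F, q=T: a clause becomes empty — 0.
  p=F, q=F: remaining (r,s,t) ∈ {(F,T,T); (T,F,F)} — 2.
Total: 6 + 0 + 0 + 2 = 8.

8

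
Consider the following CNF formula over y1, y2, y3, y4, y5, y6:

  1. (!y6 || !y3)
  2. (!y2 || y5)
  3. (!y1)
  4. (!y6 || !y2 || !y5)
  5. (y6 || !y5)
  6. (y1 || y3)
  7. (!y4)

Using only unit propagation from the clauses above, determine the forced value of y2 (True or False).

False

(!y1) stands alone — y1 = False.
(y3 || y1): since y1 = False, the clause reduces to (y3). y3 = True.
In (!y6 || !y3), !y3 is now false; !y6 must hold, so y6 = False.
From (y6 || !y5) and y6 = False: y5 = False.
In (y5 || !y2), y5 is now false; !y2 must hold, so y2 = False.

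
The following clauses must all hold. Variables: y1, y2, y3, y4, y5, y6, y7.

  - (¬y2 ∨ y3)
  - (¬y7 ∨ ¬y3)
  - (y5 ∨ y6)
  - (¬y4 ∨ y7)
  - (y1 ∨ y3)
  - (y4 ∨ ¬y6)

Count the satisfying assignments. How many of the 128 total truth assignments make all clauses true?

9

Case analysis on y3 and y4:
  y3=1, y4=1: a clause becomes empty — 0.
  y3=1, y4=0: remaining (y1,y2,y5,y6,y7) ∈ {(0,0,1,0,0); (0,1,1,0,0); (1,0,1,0,0); (1,1,1,0,0)} — 4.
  y3=0, y4=1: remaining (y1,y2,y5,y6,y7) ∈ {(1,0,0,1,1); (1,0,1,0,1); (1,0,1,1,1)} — 3.
  y3=0, y4=0: remaining (y1,y2,y5,y6,y7) ∈ {(1,0,1,0,0); (1,0,1,0,1)} — 2.
Total: 0 + 4 + 3 + 2 = 9.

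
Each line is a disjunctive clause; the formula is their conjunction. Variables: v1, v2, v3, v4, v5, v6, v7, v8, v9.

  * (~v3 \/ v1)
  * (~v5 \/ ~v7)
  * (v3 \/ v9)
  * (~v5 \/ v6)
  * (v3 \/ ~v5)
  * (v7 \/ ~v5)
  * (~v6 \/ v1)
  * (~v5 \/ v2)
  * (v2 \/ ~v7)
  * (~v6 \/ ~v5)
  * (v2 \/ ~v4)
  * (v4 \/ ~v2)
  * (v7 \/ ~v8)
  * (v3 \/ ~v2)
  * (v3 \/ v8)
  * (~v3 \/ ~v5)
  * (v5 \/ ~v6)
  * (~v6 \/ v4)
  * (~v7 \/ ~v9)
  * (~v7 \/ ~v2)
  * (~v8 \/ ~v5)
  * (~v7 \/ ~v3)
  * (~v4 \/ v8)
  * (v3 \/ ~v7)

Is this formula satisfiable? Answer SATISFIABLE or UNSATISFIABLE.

SATISFIABLE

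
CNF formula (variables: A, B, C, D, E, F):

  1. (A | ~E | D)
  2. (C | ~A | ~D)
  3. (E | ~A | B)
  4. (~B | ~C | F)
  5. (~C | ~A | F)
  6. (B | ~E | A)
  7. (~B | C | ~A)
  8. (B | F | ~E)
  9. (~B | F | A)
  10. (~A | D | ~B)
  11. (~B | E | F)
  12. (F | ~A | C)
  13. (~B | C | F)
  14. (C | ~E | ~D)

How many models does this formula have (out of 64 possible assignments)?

Split on A, then B.
  A=1, B=1: remaining (C,D,E,F) ∈ {(1,1,0,1); (1,1,1,1)} — 2.
  A=1, B=0: remaining (C,D,E,F) ∈ {(0,0,1,1); (1,0,1,1); (1,1,1,1)} — 3.
  A=0, B=1: 5 of the 16 assignments to (C,D,E,F) work.
  A=0, B=0: forces E=0; C, D, F free → 2^3 = 8.
Total: 2 + 3 + 5 + 8 = 18.

18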